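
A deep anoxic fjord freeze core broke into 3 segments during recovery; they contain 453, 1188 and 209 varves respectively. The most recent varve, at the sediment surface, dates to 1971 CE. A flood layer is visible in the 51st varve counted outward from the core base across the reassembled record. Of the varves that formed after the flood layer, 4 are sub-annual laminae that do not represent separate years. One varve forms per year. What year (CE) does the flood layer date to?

Total varves = 453 + 1188 + 209 = 1850.
Between varve 51 and the sediment surface there are 1850 − 51 = 1799 varves.
1799 − 4 false = 1795 true varves after the flood layer.
The varve at the sediment surface is 1971 CE, so the flood layer dates to 1971 − 1795 = 176 CE.

176 CE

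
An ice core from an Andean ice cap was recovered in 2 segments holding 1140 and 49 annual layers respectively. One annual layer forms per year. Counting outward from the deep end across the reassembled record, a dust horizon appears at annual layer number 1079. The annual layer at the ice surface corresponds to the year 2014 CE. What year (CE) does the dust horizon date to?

1904 CE

Total annual layers = 1140 + 49 = 1189.
1189 − 1079 = 110 annual layers lie beyond the dust horizon toward the ice surface.
2014 − 110 = 1904 CE.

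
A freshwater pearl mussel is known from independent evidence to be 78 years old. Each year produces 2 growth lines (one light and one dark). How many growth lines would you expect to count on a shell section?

156 growth lines

Expected growth lines: 78 × 2 = 156.
So 156 growth lines should be present.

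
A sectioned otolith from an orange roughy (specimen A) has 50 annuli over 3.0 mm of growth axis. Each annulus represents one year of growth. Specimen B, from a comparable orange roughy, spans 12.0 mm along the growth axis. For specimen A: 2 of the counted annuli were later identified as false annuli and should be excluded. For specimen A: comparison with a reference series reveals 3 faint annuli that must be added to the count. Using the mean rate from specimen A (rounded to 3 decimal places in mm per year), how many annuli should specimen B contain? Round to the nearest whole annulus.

203 annuli

Specimen A: correcting the raw count gives 50 − 2 + 3 = 51 true annuli.
A: Extension rate ≈ 3.0 / 51 = 0.059 mm/yr.
Specimen B: 12.0 mm / 0.059 mm per year = 203.39 years ≈ 203 annuli.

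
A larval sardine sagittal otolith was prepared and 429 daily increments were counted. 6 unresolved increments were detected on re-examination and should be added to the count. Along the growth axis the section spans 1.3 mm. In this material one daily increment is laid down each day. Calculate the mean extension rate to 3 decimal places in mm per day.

Adjusted count: 429 + 6 = 435 daily increments.
1.3 mm over 435 days gives 1.3 / 435 ≈ 0.003 mm per day.

0.003 mm per day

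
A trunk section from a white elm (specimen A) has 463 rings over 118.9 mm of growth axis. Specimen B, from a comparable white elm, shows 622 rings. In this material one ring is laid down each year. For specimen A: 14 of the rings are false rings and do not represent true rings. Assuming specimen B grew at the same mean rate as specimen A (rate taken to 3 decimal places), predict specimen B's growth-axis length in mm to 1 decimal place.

Specimen A: adjusted count: 463 − 14 = 449 rings.
A: Extension rate ≈ 118.9 / 449 = 0.265 mm/year.
For B, 0.265 mm/year × 622 years = 164.8 mm.

164.8 mm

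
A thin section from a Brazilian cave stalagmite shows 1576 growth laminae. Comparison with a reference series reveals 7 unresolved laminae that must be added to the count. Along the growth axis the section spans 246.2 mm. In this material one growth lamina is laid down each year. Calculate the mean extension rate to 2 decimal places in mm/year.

True growth lamina count = 1576 + 7 = 1583.
Extension rate ≈ 246.2 / 1583 = 0.16 mm/year.

0.16 mm/year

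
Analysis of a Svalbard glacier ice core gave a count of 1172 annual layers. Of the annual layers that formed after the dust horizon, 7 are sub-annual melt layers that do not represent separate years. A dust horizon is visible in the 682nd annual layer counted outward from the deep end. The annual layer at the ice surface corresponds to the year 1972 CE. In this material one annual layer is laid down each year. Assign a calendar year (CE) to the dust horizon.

1489 CE

1172 − 682 = 490 annual layers lie beyond the dust horizon toward the ice surface.
490 − 7 false = 483 true annual layers after the dust horizon.
Counting back 483 years from 1972 CE places the dust horizon in 1972 − 483 = 1489 CE.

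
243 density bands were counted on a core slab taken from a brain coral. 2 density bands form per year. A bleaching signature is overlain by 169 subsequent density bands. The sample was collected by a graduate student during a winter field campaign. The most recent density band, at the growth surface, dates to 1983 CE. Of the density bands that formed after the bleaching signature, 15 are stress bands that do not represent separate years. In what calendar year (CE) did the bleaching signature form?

1906 CE

169 density bands post-date the bleaching signature.
169 − 15 false = 154 true density bands after the bleaching signature.
154 density bands at 2 per year is 154 / 2 = 77 years.
The density band at the growth surface is 1983 CE, so the bleaching signature dates to 1983 − 77 = 1906 CE.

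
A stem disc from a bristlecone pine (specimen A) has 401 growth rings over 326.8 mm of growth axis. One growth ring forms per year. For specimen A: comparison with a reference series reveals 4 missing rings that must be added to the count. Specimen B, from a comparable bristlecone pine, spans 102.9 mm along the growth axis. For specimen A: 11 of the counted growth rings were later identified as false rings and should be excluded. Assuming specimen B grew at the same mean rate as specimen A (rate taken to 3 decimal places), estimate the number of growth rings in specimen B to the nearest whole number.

Specimen A: adjusted count: 401 − 11 + 4 = 394 growth rings.
A: Mean rate = 326.8 mm / 394 years ≈ 0.829 mm per year.
For B, 102.9 / 0.829 = 124.13 years ≈ 124 growth rings.

124 growth rings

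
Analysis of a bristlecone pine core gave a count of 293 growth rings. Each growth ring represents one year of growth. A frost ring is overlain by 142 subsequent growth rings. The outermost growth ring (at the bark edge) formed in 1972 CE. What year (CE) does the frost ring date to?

There are 142 growth rings younger than the frost ring.
The growth ring at the bark edge is 1972 CE, so the frost ring dates to 1972 − 142 = 1830 CE.

1830 CE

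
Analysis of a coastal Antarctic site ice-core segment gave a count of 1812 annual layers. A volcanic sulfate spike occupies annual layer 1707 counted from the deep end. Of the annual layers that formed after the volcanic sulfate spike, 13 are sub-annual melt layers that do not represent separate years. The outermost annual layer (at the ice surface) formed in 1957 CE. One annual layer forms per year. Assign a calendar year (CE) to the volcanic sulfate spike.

1865 CE

1812 − 1707 = 105 annual layers lie beyond the volcanic sulfate spike toward the ice surface.
Removing the 13 false annual layers leaves 105 − 13 = 92 true annual layers beyond the volcanic sulfate spike.
The annual layer at the ice surface is 1957 CE, so the volcanic sulfate spike dates to 1957 − 92 = 1865 CE.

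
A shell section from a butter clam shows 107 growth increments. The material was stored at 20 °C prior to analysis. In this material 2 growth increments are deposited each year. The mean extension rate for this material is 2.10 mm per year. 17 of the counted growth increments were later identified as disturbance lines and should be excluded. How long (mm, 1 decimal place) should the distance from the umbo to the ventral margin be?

94.5 mm

After corrections the count is 107 − 17 = 90 growth increments.
Dividing by 2 growth increments per year: 90 / 2 = 45 years.
Length ≈ 2.10 × 45 = 94.5 mm.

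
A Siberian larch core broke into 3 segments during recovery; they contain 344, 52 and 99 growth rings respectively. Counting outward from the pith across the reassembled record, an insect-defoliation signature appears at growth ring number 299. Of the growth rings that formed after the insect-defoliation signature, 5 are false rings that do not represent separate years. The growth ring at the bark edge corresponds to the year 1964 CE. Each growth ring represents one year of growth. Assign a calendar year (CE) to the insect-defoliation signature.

1773 CE

Total growth rings = 344 + 52 + 99 = 495.
495 − 299 = 196 growth rings lie beyond the insect-defoliation signature toward the bark edge.
Excluding 5 false growth rings: 196 − 5 = 191.
Counting back 191 years from 1964 CE places the insect-defoliation signature in 1964 − 191 = 1773 CE.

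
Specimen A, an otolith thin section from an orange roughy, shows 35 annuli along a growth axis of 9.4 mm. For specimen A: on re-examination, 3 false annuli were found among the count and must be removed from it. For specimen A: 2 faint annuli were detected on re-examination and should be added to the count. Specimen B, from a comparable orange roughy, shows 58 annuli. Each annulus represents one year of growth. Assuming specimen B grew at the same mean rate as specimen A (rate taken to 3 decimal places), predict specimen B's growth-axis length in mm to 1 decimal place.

Specimen A: correcting the raw count gives 35 − 3 + 2 = 34 true annuli.
A: Mean rate = 9.4 mm / 34 years ≈ 0.276 mm per year.
Length of B = 0.276 × 58 = 16.0 mm.

16.0 mm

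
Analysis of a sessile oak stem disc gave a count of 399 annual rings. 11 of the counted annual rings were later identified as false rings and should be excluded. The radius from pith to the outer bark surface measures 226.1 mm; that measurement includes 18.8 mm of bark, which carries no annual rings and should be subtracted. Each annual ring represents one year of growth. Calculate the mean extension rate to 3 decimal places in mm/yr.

0.534 mm/yr

After corrections the count is 399 − 11 = 388 annual rings.
Removing the 18.8 mm offcut leaves 226.1 − 18.8 = 207.3 mm.
Extension rate ≈ 207.3 / 388 = 0.534 mm/yr.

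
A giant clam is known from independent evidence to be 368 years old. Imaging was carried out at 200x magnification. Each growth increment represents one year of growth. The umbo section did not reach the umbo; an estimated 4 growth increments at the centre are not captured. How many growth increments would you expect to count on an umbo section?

364 growth increments

At one growth increment per year, 368 years correspond to 368 growth increments.
368 − 4 missed = 364 growth increments expected in the prepared section.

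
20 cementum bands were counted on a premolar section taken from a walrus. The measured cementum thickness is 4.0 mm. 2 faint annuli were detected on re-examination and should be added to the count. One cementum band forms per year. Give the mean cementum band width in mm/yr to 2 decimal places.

0.18 mm/yr

True cementum band count = 20 + 2 = 22.
4.0 mm over 22 years gives 4.0 / 22 ≈ 0.18 mm/yr.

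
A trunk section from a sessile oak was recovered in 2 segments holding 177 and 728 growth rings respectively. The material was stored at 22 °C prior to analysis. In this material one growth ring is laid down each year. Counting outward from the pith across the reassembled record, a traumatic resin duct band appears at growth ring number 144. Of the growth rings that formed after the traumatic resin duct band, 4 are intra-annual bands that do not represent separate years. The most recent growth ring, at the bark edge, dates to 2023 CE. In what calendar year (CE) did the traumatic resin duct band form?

1266 CE

Total growth rings = 177 + 728 = 905.
Between growth ring 144 and the bark edge there are 905 − 144 = 761 growth rings.
761 − 4 false = 757 true growth rings after the traumatic resin duct band.
2023 − 757 = 1266 CE.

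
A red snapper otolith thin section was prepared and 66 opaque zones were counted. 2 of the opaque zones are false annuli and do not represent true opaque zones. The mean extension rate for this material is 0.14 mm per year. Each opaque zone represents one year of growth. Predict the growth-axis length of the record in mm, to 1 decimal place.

Correcting the raw count gives 66 − 2 = 64 true opaque zones.
64 years at 0.14 mm/year gives 0.14 × 64 = 9.0 mm.

9.0 mm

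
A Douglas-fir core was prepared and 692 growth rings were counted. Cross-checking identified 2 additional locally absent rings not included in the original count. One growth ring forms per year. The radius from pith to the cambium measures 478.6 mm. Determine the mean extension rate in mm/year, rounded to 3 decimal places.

Correcting the raw count gives 692 + 2 = 694 true growth rings.
Mean rate = 478.6 mm / 694 years ≈ 0.690 mm/year.

0.690 mm/year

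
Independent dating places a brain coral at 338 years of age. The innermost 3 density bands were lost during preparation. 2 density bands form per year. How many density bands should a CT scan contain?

With 2 density bands per year, 338 years would produce 338 × 2 = 676 density bands.
676 − 3 missed = 673 density bands expected in the prepared section.

673 density bands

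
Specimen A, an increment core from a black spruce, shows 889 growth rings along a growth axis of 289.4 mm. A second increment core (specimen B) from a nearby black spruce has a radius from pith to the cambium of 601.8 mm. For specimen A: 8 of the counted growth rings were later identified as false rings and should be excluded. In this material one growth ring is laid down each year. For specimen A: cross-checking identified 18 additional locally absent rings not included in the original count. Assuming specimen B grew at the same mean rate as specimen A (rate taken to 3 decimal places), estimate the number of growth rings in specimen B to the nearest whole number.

1869 growth rings

Specimen A: adjusted count: 889 − 8 + 18 = 899 growth rings.
A: 289.4 mm over 899 years gives 289.4 / 899 ≈ 0.322 mm/year.
For B, 601.8 / 0.322 = 1868.94 years ≈ 1869 growth rings.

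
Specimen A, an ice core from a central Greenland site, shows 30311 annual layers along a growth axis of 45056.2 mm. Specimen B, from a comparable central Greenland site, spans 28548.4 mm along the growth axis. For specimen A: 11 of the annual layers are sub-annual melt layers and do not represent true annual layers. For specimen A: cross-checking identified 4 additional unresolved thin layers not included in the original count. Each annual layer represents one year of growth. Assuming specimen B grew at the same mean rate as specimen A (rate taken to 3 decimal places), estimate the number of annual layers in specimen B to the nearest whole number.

19199 annual layers

Specimen A: adjusted count: 30311 − 11 + 4 = 30304 annual layers.
A: 45056.2 mm over 30304 years gives 45056.2 / 30304 ≈ 1.487 mm per year.
For B, 28548.4 / 1.487 = 19198.66 years ≈ 19199 annual layers.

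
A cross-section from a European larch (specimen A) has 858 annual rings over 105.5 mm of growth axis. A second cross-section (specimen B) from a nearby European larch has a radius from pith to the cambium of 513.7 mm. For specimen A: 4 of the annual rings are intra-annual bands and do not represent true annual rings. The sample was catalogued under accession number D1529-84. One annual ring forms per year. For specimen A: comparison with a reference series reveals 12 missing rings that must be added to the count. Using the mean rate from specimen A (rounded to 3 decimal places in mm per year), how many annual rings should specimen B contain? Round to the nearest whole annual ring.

Specimen A: correcting the raw count gives 858 − 4 + 12 = 866 true annual rings.
A: Mean rate = 105.5 mm / 866 years ≈ 0.122 mm per year.
Specimen B: 513.7 mm / 0.122 mm per year = 4210.66 years ≈ 4211 annual rings.

4211 annual rings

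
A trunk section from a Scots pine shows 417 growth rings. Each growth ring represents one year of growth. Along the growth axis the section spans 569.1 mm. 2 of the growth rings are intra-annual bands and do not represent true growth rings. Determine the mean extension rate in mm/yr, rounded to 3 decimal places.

1.371 mm/yr

After corrections the count is 417 − 2 = 415 growth rings.
Extension rate ≈ 569.1 / 415 = 1.371 mm/yr.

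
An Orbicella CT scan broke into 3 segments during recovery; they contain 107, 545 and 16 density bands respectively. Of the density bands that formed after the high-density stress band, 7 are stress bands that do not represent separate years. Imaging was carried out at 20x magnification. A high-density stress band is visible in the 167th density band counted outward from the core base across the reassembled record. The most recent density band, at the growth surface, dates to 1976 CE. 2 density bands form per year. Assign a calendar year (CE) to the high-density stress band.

Total density bands = 107 + 545 + 16 = 668.
Between density band 167 and the growth surface there are 668 − 167 = 501 density bands.
Removing the 7 false density bands leaves 501 − 7 = 494 true density bands beyond the high-density stress band.
Dividing by 2 density bands per year: 494 / 2 = 247 years.
1976 − 247 = 1729 CE.

1729 CE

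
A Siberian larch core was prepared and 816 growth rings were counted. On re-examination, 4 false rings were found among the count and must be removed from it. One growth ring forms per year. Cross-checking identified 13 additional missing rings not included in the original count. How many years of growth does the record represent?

After corrections the count is 816 − 4 + 13 = 825 growth rings.
One growth ring per year makes the duration 825 years.

825 years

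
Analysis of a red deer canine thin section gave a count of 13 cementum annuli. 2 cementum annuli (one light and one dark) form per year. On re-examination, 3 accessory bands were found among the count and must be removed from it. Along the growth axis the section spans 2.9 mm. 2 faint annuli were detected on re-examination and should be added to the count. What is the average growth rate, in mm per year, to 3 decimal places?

0.483 mm per year

Correcting the raw count gives 13 − 3 + 2 = 12 true cementum annuli.
With 2 cementum annuli per year, 12 / 2 = 6 years.
Mean rate = 2.9 mm / 6 years ≈ 0.483 mm per year.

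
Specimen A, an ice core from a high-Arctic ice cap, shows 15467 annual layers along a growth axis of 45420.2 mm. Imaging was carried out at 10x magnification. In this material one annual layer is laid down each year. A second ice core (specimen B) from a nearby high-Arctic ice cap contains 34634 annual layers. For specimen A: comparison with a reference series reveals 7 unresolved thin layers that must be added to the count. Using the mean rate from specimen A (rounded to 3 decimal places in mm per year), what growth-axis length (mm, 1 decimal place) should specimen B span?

Specimen A: correcting the raw count gives 15467 + 7 = 15474 true annual layers.
A: 45420.2 mm over 15474 years gives 45420.2 / 15474 ≈ 2.935 mm/year.
Length of B = 2.935 × 34634 = 101650.8 mm.

101650.8 mm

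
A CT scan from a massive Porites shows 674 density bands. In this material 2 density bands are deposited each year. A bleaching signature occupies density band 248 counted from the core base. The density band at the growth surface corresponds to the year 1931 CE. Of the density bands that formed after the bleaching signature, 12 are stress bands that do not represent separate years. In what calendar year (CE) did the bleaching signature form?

The bleaching signature sits at density band 248 from the core base, so 674 − 248 = 426 density bands formed after it.
Removing the 12 false density bands leaves 426 − 12 = 414 true density bands beyond the bleaching signature.
414 density bands at 2 per year is 414 / 2 = 207 years.
1931 − 207 = 1724 CE.

1724 CE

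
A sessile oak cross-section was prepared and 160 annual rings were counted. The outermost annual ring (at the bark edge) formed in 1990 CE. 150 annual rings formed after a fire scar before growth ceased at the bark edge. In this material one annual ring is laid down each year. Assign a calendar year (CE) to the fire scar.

1840 CE

150 annual rings formed after the fire scar.
The annual ring at the bark edge is 1990 CE, so the fire scar dates to 1990 − 150 = 1840 CE.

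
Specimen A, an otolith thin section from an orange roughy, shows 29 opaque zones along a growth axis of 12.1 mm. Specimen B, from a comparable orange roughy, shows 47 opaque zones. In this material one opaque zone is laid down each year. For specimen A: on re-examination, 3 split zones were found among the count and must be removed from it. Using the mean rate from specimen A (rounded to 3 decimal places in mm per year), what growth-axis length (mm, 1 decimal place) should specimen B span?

21.9 mm

Specimen A: adjusted count: 29 − 3 = 26 opaque zones.
A: Mean rate = 12.1 mm / 26 years ≈ 0.465 mm/yr.
B's length ≈ 0.465 × 47 = 21.9 mm.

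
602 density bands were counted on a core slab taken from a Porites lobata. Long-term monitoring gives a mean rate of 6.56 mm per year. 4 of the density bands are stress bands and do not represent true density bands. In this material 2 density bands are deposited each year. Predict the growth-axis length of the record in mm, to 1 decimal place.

Adjusted count: 602 − 4 = 598 density bands.
With 2 density bands per year, 598 / 2 = 299 years.
Length ≈ 6.56 × 299 = 1961.4 mm.

1961.4 mm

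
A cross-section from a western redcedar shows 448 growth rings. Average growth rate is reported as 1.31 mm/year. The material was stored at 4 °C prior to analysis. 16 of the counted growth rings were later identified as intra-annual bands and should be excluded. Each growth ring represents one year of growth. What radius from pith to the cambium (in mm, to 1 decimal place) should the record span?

Correcting the raw count gives 448 − 16 = 432 true growth rings.
Predicted length = 1.31 mm/year × 432 years = 565.9 mm.

565.9 mm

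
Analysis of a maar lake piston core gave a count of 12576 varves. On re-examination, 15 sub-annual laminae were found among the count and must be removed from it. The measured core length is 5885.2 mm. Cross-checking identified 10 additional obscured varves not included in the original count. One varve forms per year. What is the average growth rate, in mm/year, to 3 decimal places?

0.468 mm/year

Correcting the raw count gives 12576 − 15 + 10 = 12571 true varves.
Extension rate ≈ 5885.2 / 12571 = 0.468 mm/year.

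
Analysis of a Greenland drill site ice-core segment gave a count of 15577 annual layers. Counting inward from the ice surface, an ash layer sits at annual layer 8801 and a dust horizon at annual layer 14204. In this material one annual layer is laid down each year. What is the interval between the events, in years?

14204 − 8801 = 5403 annual layers lie between the two events.
At one annual layer per year, 5403 years elapsed between them.

5403 yr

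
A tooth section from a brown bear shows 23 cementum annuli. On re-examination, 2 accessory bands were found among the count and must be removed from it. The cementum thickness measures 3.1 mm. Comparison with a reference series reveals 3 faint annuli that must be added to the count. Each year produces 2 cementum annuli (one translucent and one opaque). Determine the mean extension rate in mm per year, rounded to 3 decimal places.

Adjusted count: 23 − 2 + 3 = 24 cementum annuli.
Dividing by 2 cementum annuli per year: 24 / 2 = 12 years.
Mean rate = 3.1 mm / 12 years ≈ 0.258 mm per year.

0.258 mm per year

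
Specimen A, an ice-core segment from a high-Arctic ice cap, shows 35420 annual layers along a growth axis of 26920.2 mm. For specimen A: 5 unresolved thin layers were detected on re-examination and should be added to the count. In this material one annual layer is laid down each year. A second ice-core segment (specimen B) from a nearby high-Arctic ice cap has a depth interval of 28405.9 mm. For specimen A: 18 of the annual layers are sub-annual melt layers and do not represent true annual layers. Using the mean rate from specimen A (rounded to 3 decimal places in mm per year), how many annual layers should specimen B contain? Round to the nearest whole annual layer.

37376 annual layers

Specimen A: adjusted count: 35420 − 18 + 5 = 35407 annual layers.
A: Mean rate = 26920.2 mm / 35407 years ≈ 0.760 mm per year.
For B, 28405.9 / 0.760 = 37376.18 years ≈ 37376 annual layers.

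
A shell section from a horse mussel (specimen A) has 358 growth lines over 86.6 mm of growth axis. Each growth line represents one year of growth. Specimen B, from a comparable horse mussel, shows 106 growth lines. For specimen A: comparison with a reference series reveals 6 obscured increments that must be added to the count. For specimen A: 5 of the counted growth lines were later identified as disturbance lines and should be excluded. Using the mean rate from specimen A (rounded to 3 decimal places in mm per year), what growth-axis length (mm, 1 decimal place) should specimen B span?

25.5 mm

Specimen A: correcting the raw count gives 358 − 5 + 6 = 359 true growth lines.
A: Extension rate ≈ 86.6 / 359 = 0.241 mm per year.
For B, 0.241 mm/year × 106 years = 25.5 mm.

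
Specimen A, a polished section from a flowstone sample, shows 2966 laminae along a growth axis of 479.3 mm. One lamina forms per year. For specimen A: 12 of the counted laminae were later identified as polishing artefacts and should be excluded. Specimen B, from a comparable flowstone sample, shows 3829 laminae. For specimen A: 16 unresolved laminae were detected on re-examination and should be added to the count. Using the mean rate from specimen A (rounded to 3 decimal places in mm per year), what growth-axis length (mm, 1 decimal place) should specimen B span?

616.5 mm

Specimen A: adjusted count: 2966 − 12 + 16 = 2970 laminae.
A: Extension rate ≈ 479.3 / 2970 = 0.161 mm/yr.
For B, 0.161 mm/year × 3829 years = 616.5 mm.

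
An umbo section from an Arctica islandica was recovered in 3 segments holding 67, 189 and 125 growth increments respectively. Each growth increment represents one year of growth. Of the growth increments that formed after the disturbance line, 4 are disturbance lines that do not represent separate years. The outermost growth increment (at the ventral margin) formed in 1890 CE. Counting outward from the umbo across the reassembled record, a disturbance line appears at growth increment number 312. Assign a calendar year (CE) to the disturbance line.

Total growth increments = 67 + 189 + 125 = 381.
381 − 312 = 69 growth increments lie beyond the disturbance line toward the ventral margin.
69 − 4 false = 65 true growth increments after the disturbance line.
Counting back 65 years from 1890 CE places the disturbance line in 1890 − 65 = 1825 CE.

1825 CE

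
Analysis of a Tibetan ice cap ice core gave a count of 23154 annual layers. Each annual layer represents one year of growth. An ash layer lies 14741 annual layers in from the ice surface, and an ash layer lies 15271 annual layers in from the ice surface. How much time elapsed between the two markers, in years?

530 yr

Separation: 15271 − 14741 = 530 annual layers.
At one annual layer per year, 530 years elapsed between them.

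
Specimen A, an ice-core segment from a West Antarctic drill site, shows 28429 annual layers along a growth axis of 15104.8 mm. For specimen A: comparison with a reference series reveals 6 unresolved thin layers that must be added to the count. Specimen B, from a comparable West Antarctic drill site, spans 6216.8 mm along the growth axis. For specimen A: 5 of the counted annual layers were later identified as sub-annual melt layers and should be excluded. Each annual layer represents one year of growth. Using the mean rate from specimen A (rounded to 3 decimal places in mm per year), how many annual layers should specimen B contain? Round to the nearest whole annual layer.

Specimen A: correcting the raw count gives 28429 − 5 + 6 = 28430 true annual layers.
A: Mean rate = 15104.8 mm / 28430 years ≈ 0.531 mm/yr.
B spans 6216.8 / 0.531 = 11707.72 years ≈ 11708 annual layers.

11708 annual layers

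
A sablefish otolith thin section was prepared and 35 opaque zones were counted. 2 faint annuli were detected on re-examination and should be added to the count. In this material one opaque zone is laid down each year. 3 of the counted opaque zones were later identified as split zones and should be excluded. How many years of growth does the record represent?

Correcting the raw count gives 35 − 3 + 2 = 34 true opaque zones.
One opaque zone per year makes the duration 34 years.

34 yr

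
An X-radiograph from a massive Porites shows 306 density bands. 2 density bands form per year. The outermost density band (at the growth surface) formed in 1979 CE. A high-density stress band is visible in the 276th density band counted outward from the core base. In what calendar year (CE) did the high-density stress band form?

1964 CE

Between density band 276 and the growth surface there are 306 − 276 = 30 density bands.
Dividing by 2 density bands per year: 30 / 2 = 15 years.
Counting back 15 years from 1979 CE places the high-density stress band in 1979 − 15 = 1964 CE.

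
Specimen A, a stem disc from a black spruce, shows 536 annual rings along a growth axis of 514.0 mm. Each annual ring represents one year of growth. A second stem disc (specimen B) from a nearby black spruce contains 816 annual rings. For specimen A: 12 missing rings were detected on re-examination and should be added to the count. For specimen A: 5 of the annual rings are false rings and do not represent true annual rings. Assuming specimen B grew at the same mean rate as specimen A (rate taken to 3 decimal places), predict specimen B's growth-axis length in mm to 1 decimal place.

Specimen A: correcting the raw count gives 536 − 5 + 12 = 543 true annual rings.
A: 514.0 mm over 543 years gives 514.0 / 543 ≈ 0.947 mm per year.
Length of B = 0.947 × 816 = 772.8 mm.

772.8 mm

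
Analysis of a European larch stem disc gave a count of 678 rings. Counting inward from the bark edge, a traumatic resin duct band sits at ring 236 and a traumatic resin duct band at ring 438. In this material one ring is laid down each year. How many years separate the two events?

202 years

Separation: 438 − 236 = 202 rings.
At one ring per year, 202 years elapsed between them.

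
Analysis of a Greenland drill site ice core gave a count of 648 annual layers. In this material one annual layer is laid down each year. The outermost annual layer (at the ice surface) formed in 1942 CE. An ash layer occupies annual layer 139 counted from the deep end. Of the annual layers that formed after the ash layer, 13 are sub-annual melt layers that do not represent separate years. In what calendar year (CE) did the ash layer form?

The ash layer sits at annual layer 139 from the deep end, so 648 − 139 = 509 annual layers formed after it.
Excluding 13 false annual layers: 509 − 13 = 496.
Counting back 496 years from 1942 CE places the ash layer in 1942 − 496 = 1446 CE.

1446 CE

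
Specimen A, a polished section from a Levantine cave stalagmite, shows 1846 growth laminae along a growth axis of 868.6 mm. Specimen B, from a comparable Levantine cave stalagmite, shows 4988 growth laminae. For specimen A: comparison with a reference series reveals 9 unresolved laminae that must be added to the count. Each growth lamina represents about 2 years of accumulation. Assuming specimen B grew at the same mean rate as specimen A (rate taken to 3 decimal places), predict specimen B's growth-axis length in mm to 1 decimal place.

2334.4 mm

Specimen A: after corrections the count is 1846 + 9 = 1855 growth laminae.
Specimen A: 1855 growth laminae at 2 years each span 1855 × 2 = 3710 years.
A: Extension rate ≈ 868.6 / 3710 = 0.234 mm/yr.
Specimen B: multiplying by 2 years per growth lamina: 4988 × 2 = 9976 years. B's length ≈ 0.234 × 9976 = 2334.4 mm.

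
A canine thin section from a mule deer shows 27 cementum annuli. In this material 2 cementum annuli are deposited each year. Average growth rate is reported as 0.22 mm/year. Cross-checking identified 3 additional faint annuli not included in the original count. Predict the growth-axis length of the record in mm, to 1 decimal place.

After corrections the count is 27 + 3 = 30 cementum annuli.
30 cementum annuli at 2 per year is 30 / 2 = 15 years.
15 years at 0.22 mm/year gives 0.22 × 15 = 3.3 mm.

3.3 mm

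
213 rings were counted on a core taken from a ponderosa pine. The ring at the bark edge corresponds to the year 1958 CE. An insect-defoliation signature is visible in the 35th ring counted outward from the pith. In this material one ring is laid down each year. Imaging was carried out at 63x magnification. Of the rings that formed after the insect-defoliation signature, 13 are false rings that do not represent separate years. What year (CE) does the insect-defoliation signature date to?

1793 CE

The insect-defoliation signature sits at ring 35 from the pith, so 213 − 35 = 178 rings formed after it.
Excluding 13 false rings: 178 − 13 = 165.
The ring at the bark edge is 1958 CE, so the insect-defoliation signature dates to 1958 − 165 = 1793 CE.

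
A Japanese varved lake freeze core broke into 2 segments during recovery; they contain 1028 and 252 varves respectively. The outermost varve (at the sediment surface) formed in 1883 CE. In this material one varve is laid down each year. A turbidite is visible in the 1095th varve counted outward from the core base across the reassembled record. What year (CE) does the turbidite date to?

Total varves = 1028 + 252 = 1280.
1280 − 1095 = 185 varves lie beyond the turbidite toward the sediment surface.
1883 − 185 = 1698 CE.

1698 CE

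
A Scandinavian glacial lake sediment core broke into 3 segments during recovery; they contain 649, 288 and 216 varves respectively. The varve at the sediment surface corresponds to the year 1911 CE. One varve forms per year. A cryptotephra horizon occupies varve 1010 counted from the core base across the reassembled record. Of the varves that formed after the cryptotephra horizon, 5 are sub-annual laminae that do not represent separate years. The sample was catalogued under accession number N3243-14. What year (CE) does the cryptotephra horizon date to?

Total varves = 649 + 288 + 216 = 1153.
The cryptotephra horizon sits at varve 1010 from the core base, so 1153 − 1010 = 143 varves formed after it.
Excluding 5 false varves: 143 − 5 = 138.
The varve at the sediment surface is 1911 CE, so the cryptotephra horizon dates to 1911 − 138 = 1773 CE.

1773 CE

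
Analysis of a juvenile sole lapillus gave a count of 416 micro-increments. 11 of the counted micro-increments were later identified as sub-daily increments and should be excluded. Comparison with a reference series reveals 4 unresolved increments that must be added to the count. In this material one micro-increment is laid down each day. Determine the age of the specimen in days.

Correcting the raw count gives 416 − 11 + 4 = 409 true micro-increments.
With a one-to-one micro-increment periodicity this is 409 days.

409 days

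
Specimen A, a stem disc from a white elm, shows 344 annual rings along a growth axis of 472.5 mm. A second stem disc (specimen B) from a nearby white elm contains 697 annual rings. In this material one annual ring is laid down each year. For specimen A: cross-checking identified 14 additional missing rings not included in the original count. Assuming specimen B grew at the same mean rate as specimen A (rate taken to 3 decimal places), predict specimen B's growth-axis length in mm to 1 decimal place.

920.0 mm

Specimen A: correcting the raw count gives 344 + 14 = 358 true annual rings.
A: Extension rate ≈ 472.5 / 358 = 1.320 mm/yr.
For B, 1.320 mm/year × 697 years = 920.0 mm.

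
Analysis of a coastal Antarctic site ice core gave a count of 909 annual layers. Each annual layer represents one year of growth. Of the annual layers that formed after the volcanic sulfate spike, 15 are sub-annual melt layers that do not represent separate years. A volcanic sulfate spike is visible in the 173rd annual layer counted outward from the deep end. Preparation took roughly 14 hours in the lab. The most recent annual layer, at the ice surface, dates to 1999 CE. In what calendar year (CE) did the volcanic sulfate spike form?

Between annual layer 173 and the ice surface there are 909 − 173 = 736 annual layers.
Removing the 15 false annual layers leaves 736 − 15 = 721 true annual layers beyond the volcanic sulfate spike.
1999 − 721 = 1278 CE.

1278 CE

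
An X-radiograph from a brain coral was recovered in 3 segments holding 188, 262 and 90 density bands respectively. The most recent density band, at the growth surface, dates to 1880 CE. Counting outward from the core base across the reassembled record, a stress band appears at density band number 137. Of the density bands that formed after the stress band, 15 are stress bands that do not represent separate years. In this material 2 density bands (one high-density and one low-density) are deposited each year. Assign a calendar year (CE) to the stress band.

Total density bands = 188 + 262 + 90 = 540.
Between density band 137 and the growth surface there are 540 − 137 = 403 density bands.
403 − 15 false = 388 true density bands after the stress band.
With 2 density bands per year, 388 / 2 = 194 years.
1880 − 194 = 1686 CE.

1686 CE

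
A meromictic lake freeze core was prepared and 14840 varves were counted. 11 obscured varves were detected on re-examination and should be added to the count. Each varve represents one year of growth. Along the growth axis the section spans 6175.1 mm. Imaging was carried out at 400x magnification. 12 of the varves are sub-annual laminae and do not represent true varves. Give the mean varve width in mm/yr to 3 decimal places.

Adjusted count: 14840 − 12 + 11 = 14839 varves.
6175.1 mm over 14839 years gives 6175.1 / 14839 ≈ 0.416 mm/yr.

0.416 mm/yr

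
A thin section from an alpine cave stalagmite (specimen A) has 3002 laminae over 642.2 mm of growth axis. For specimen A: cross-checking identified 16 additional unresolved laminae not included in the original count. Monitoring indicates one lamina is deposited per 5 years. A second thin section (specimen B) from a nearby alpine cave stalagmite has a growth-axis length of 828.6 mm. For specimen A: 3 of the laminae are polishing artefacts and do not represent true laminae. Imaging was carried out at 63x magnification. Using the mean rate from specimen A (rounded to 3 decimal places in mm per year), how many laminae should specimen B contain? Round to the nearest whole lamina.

Specimen A: after corrections the count is 3002 − 3 + 16 = 3015 laminae.
Specimen A: 3015 laminae at 5 years each span 3015 × 5 = 15075 years.
A: Mean rate = 642.2 mm / 15075 years ≈ 0.043 mm per year.
For B, 828.6 / 0.043 = 19269.77 years; at 5 years per lamina that is 19269.77 / 5 ≈ 3854 laminae.

3854 laminae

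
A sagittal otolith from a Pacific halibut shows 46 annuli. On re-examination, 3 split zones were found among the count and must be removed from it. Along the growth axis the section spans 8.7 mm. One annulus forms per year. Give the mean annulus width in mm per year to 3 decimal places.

Adjusted count: 46 − 3 = 43 annuli.
Extension rate ≈ 8.7 / 43 = 0.202 mm per year.

0.202 mm per year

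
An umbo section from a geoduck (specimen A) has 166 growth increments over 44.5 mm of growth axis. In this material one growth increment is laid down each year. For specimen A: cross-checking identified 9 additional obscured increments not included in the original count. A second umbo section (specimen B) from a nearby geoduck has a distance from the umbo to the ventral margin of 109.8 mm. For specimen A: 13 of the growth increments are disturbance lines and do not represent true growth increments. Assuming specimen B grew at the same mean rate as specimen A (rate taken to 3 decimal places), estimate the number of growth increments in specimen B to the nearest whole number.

Specimen A: after corrections the count is 166 − 13 + 9 = 162 growth increments.
A: Mean rate = 44.5 mm / 162 years ≈ 0.275 mm per year.
B spans 109.8 / 0.275 = 399.27 years ≈ 399 growth increments.

399 growth increments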